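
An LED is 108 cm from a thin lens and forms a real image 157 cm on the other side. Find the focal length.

f = 64.0 cm (converging)

Real image ⇒ d_i = +157 cm.
1/f = 1/d_o + 1/d_i = 1/(108) + 1/(157) = 0.01563, so f = 64.0 cm.
Since f is positive, the thin lens is converging.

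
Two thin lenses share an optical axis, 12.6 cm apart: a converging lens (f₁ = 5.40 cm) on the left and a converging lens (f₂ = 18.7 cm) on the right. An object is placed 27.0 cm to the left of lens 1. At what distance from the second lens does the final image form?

8.51 cm

Lens 1: 1/d_i1 = 1/f₁ − 1/d_o1 = 1/(5.40) − 1/(27.0) = 0.1481, so d_i1 = 6.750 cm.
The intermediate image is 6.750 cm to the right of lens 1, which is 12.6 − (6.750) = 5.850 cm to the left of lens 2, so d_o2 = +5.850 cm.
Lens 2: 1/d_i2 = 1/f₂ − 1/d_o2 = 1/(18.7) − 1/(5.850) = -0.1175, so d_i2 = -8.51 cm.
The final image is virtual, 8.51 cm to the left of lens 2 (overall magnification ≈ -0.36).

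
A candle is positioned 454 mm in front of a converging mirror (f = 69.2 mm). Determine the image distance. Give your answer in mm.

Mirror equation: 1/v = 1/f − 1/u = 1/(69.20) − 1/(454) = 0.01445 − 0.002203 = 0.01225, so v = 81.6 mm.
The image is real, inverted and reduced, in front of the mirror.

81.6 mm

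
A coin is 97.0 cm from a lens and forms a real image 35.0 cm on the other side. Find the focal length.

Real image ⇒ d_i = +35.0 cm.
1/f = 1/d_o + 1/d_i = 1/(97.0) + 1/(35.0) = 0.03888, so f = 25.7 cm.
Since f is positive, the lens is converging.

f = 25.7 cm (converging)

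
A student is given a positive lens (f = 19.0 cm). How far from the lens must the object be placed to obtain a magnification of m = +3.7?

13.9 cm

m = −d_i/d_o ⇒ d_i = −m·d_o.
1/f = 1/d_o + 1/d_i = 1/d_o − 1/(m·d_o) = (1 − 1/m)/d_o, so d_o = f(1 − 1/m) = (19.00)(1 − 1/(+3.7)) = 13.9 cm.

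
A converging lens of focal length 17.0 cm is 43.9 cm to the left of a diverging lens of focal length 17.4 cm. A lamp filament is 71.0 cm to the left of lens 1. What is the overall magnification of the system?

Lens 1: 1/d_i1 = 1/(17.0) − 1/(71.0) = 0.04474, so d_i1 = 22.35 cm; m₁ = −d_i1/d_o1 = -0.3148.
d_o2 = 43.9 − (22.35) = 21.55 cm.
f₂ = −17.4 cm (diverging).
Lens 2: 1/d_i2 = 1/(-17.4) − 1/(21.55) = -0.1039, so d_i2 = -9.627 cm; m₂ = −d_i2/d_o2 = +0.4467.
m = m₁·m₂ = (-0.3148)(+0.4467) = -0.141.

m = -0.141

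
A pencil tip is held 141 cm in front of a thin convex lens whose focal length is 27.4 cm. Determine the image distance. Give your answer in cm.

Thin-lens equation: 1/q = 1/f − 1/p = 1/(27.40) − 1/(141) = 0.03650 − 0.007092 = 0.02940, so q = 34.0 cm.
The image is real, inverted and reduced, on the far side of the lens.

34.0 cm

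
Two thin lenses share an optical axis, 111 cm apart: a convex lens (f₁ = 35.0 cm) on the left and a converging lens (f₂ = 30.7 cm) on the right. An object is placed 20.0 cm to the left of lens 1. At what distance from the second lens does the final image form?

Lens 1: 1/d_i1 = 1/f₁ − 1/d_o1 = 1/(35.0) − 1/(20.0) = -0.02143, so d_i1 = -46.67 cm.
The intermediate image is 46.67 cm to the left of lens 1 (virtual), which is 111 − (-46.67) = 157.7 cm to the left of lens 2, so d_o2 = +157.7 cm.
Lens 2: 1/d_i2 = 1/f₂ − 1/d_o2 = 1/(30.7) − 1/(157.7) = 0.02623, so d_i2 = 38.1 cm.
The final image is real, 38.1 cm to the right of lens 2 (overall magnification ≈ -0.56).

38.1 cm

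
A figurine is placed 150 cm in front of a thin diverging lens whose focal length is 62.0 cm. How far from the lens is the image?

For a diverging lens, f = -62.0 cm.
Thin-lens equation: 1/s_i = 1/f − 1/s_o = 1/(-62.00) − 1/(150) = -0.01613 − 0.006667 = -0.02280, so s_i = -43.9 cm.
The image is virtual, upright and reduced, on the same side as the object.

43.9 cm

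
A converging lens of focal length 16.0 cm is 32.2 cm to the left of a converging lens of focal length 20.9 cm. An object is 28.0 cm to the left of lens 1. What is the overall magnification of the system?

Lens 1: 1/d_i1 = 1/(16.0) − 1/(28.0) = 0.02679, so d_i1 = 37.33 cm; m₁ = −d_i1/d_o1 = -1.333.
d_o2 = 32.2 − (37.33) = -5.130 cm (virtual object).
Lens 2: 1/d_i2 = 1/(20.9) − 1/(-5.130) = 0.2428, so d_i2 = 4.119 cm; m₂ = −d_i2/d_o2 = +0.8029.
m = m₁·m₂ = (-1.333)(+0.8029) = -1.07.

m = -1.07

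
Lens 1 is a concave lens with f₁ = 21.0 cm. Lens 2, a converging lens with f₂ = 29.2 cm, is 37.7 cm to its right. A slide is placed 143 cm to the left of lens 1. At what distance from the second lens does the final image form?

Lens 1 is diverging, so f₁ = −21.0 cm.
Lens 1: 1/d_i1 = 1/f₁ − 1/d_o1 = 1/(-21.0) − 1/(143) = -0.05461, so d_i1 = -18.31 cm.
The intermediate image is 18.31 cm to the left of lens 1 (virtual), which is 37.7 − (-18.31) = 56.01 cm to the left of lens 2, so d_o2 = +56.01 cm.
Lens 2: 1/d_i2 = 1/f₂ − 1/d_o2 = 1/(29.2) − 1/(56.01) = 0.01639, so d_i2 = 61.0 cm.
The final image is real, 61.0 cm to the right of lens 2 (overall magnification ≈ -0.14).

61.0 cm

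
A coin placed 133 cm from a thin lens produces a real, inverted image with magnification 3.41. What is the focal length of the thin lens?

m = −d_i/d_o ⇒ d_i = −m·d_o = −(-3.41)·(133) = 453.5 cm.
1/f = 1/d_o + 1/d_i = 1/(133) + 1/(453.5) = 0.009724, so f = 103 cm.
Since f is positive, the thin lens is converging.

f = 103 cm (converging)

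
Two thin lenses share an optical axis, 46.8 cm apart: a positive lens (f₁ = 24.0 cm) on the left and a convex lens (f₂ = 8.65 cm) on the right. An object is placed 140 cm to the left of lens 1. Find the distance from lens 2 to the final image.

16.8 cm

Lens 1: 1/d_i1 = 1/f₁ − 1/d_o1 = 1/(24.0) − 1/(140) = 0.03452, so d_i1 = 28.97 cm.
The intermediate image is 28.97 cm to the right of lens 1, which is 46.8 − (28.97) = 17.83 cm to the left of lens 2, so d_o2 = +17.83 cm.
Lens 2: 1/d_i2 = 1/f₂ − 1/d_o2 = 1/(8.65) − 1/(17.83) = 0.05952, so d_i2 = 16.8 cm.
The final image is real, 16.8 cm to the right of lens 2 (overall magnification ≈ 0.19).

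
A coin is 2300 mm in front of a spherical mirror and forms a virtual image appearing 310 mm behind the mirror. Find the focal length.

f = -358 mm (convex)

Virtual image ⇒ d_i = −310 mm.
1/f = 1/d_o + 1/d_i = 1/(2300) + 1/(-310) = -0.002791, so f = -358 mm.
Since f is negative, the spherical mirror is convex.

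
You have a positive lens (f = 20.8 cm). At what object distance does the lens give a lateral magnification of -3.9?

26.1 cm

m = −d_i/d_o ⇒ d_i = −m·d_o.
1/f = 1/d_o + 1/d_i = 1/d_o − 1/(m·d_o) = (1 − 1/m)/d_o, so d_o = f(1 − 1/m) = (20.80)(1 − 1/(-3.9)) = 26.1 cm.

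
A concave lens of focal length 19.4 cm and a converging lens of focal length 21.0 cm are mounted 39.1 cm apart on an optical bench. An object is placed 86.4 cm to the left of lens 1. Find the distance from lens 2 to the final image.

Lens 1 is diverging, so f₁ = −19.4 cm.
Lens 1: 1/d_i1 = 1/f₁ − 1/d_o1 = 1/(-19.4) − 1/(86.4) = -0.06312, so d_i1 = -15.84 cm.
The intermediate image is 15.84 cm to the left of lens 1 (virtual), which is 39.1 − (-15.84) = 54.94 cm to the left of lens 2, so d_o2 = +54.94 cm.
Lens 2: 1/d_i2 = 1/f₂ − 1/d_o2 = 1/(21.0) − 1/(54.94) = 0.02942, so d_i2 = 34.0 cm.
The final image is real, 34.0 cm to the right of lens 2 (overall magnification ≈ -0.11).

34.0 cm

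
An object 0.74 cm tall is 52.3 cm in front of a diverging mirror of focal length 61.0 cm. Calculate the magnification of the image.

m = +0.538

For a diverging mirror, f = -61.0 cm.
1/d_i = 1/f − 1/d_o = 1/(-61.00) − 1/(52.3) = -0.03551, so d_i = -28.16 cm.
m = −d_i/d_o = −(-28.16)/(52.3) = +0.538.
The image is virtual, upright and reduced, behind the mirror.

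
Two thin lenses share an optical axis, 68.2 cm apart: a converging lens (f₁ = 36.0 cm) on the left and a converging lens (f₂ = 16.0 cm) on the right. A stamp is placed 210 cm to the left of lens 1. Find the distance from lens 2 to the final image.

Lens 1: 1/d_i1 = 1/f₁ − 1/d_o1 = 1/(36.0) − 1/(210) = 0.02302, so d_i1 = 43.45 cm.
The intermediate image is 43.45 cm to the right of lens 1, which is 68.2 − (43.45) = 24.75 cm to the left of lens 2, so d_o2 = +24.75 cm.
Lens 2: 1/d_i2 = 1/f₂ − 1/d_o2 = 1/(16.0) − 1/(24.75) = 0.02210, so d_i2 = 45.3 cm.
The final image is real, 45.3 cm to the right of lens 2 (overall magnification ≈ 0.38).

45.3 cm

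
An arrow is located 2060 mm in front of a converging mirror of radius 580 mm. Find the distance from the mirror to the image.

f = R/2 = 580/2 = 290.0 mm.
Mirror equation: 1/v = 1/f − 1/u = 1/(290.0) − 1/(2060) = 0.003448 − 0.0004854 = 0.002963, so v = 338 mm.
The image is real, inverted and reduced, in front of the mirror.

338 mm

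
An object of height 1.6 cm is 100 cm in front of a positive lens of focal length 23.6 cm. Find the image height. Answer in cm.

0.494 cm

1/d_i = 1/f − 1/d_o = 1/(23.60) − 1/(100) = 0.03237, so d_i = 30.89 cm.
m = −d_i/d_o = -0.3089.
|h_i| = |m|·h_o = 0.3089 × 1.6 = 0.494 cm. The image is real, inverted and reduced, on the far side of the lens.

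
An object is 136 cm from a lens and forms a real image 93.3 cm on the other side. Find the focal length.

Real image ⇒ d_i = +93.3 cm.
1/f = 1/d_o + 1/d_i = 1/(136) + 1/(93.3) = 0.01807, so f = 55.3 cm.
Since f is positive, the lens is converging.

f = 55.3 cm (converging)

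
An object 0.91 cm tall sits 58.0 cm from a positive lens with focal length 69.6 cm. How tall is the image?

1/d_i = 1/f − 1/d_o = 1/(69.60) − 1/(58.0) = -0.002874, so d_i = -348.0 cm.
m = −d_i/d_o = +6.000.
|h_i| = |m|·h_o = 6.000 × 0.91 = 5.46 cm. The image is virtual, upright and enlarged, on the same side as the object.

5.46 cm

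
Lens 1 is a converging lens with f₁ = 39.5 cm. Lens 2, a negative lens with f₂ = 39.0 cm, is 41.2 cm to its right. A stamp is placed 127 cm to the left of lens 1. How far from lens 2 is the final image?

27.5 cm

Lens 1: 1/d_i1 = 1/f₁ − 1/d_o1 = 1/(39.5) − 1/(127) = 0.01744, so d_i1 = 57.33 cm.
The intermediate image is 57.33 cm to the right of lens 1, which lies 16.13 cm to the right of lens 2 — a virtual object — so d_o2 = −16.13 cm.
Lens 2 is diverging, so f₂ = −39.0 cm.
Lens 2: 1/d_i2 = 1/f₂ − 1/d_o2 = 1/(-39.0) − 1/(-16.13) = 0.03636, so d_i2 = 27.5 cm.
The final image is real, 27.5 cm to the right of lens 2 (overall magnification ≈ -0.77).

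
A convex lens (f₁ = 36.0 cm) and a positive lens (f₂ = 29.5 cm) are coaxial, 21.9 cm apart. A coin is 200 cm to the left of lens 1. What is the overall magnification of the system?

m = -0.126

Lens 1: 1/d_i1 = 1/(36.0) − 1/(200) = 0.02278, so d_i1 = 43.90 cm; m₁ = −d_i1/d_o1 = -0.2195.
d_o2 = 21.9 − (43.90) = -22.00 cm (virtual object).
Lens 2: 1/d_i2 = 1/(29.5) − 1/(-22.00) = 0.07935, so d_i2 = 12.60 cm; m₂ = −d_i2/d_o2 = +0.5728.
m = m₁·m₂ = (-0.2195)(+0.5728) = -0.126.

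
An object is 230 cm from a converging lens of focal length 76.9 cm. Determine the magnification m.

m = -0.502

1/d_i = 1/f − 1/d_o = 1/(76.90) − 1/(230) = 0.008656, so d_i = 115.5 cm.
m = −d_i/d_o = −(115.5)/(230) = -0.502.
The image is real, inverted and reduced, on the far side of the lens.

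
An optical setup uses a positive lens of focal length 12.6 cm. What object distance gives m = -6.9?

m = −d_i/d_o ⇒ d_i = −m·d_o.
1/f = 1/d_o + 1/d_i = 1/d_o − 1/(m·d_o) = (1 − 1/m)/d_o, so d_o = f(1 − 1/m) = (12.60)(1 − 1/(-6.9)) = 14.4 cm.

14.4 cm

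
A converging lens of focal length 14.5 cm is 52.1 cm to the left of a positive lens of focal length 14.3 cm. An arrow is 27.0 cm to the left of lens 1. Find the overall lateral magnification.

m = +2.56

Lens 1: 1/d_i1 = 1/(14.5) − 1/(27.0) = 0.03193, so d_i1 = 31.32 cm; m₁ = −d_i1/d_o1 = -1.160.
d_o2 = 52.1 − (31.32) = 20.78 cm.
Lens 2: 1/d_i2 = 1/(14.3) − 1/(20.78) = 0.02181, so d_i2 = 45.86 cm; m₂ = −d_i2/d_o2 = -2.207.
m = m₁·m₂ = (-1.160)(-2.207) = +2.56.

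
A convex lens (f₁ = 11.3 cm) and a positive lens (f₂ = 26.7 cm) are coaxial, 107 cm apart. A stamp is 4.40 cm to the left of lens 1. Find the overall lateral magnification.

Lens 1: 1/d_i1 = 1/(11.3) − 1/(4.40) = -0.1388, so d_i1 = -7.206 cm; m₁ = −d_i1/d_o1 = +1.638.
d_o2 = 107 − (-7.206) = 114.2 cm.
Lens 2: 1/d_i2 = 1/(26.7) − 1/(114.2) = 0.02870, so d_i2 = 34.85 cm; m₂ = −d_i2/d_o2 = -0.3051.
m = m₁·m₂ = (+1.638)(-0.3051) = -0.500.

m = -0.500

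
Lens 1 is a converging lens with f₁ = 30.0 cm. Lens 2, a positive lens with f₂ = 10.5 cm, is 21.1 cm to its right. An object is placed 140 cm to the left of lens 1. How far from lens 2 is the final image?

6.50 cm

Lens 1: 1/d_i1 = 1/f₁ − 1/d_o1 = 1/(30.0) − 1/(140) = 0.02619, so d_i1 = 38.18 cm.
The intermediate image is 38.18 cm to the right of lens 1, which lies 17.08 cm to the right of lens 2 — a virtual object — so d_o2 = −17.08 cm.
Lens 2: 1/d_i2 = 1/f₂ − 1/d_o2 = 1/(10.5) − 1/(-17.08) = 0.1538, so d_i2 = 6.50 cm.
The final image is real, 6.50 cm to the right of lens 2 (overall magnification ≈ -0.10).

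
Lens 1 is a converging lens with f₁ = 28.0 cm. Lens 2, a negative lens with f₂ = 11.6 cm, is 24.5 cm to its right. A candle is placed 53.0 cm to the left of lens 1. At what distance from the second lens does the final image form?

Lens 1: 1/d_i1 = 1/f₁ − 1/d_o1 = 1/(28.0) − 1/(53.0) = 0.01685, so d_i1 = 59.36 cm.
The intermediate image is 59.36 cm to the right of lens 1, which lies 34.86 cm to the right of lens 2 — a virtual object — so d_o2 = −34.86 cm.
Lens 2 is diverging, so f₂ = −11.6 cm.
Lens 2: 1/d_i2 = 1/f₂ − 1/d_o2 = 1/(-11.6) − 1/(-34.86) = -0.05752, so d_i2 = -17.4 cm.
The final image is virtual, 17.4 cm to the left of lens 2 (overall magnification ≈ 0.56).

17.4 cm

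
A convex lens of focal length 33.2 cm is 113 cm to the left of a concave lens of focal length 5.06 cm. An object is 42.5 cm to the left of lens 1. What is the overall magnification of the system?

m = +0.537

Lens 1: 1/d_i1 = 1/(33.2) − 1/(42.5) = 0.006591, so d_i1 = 151.7 cm; m₁ = −d_i1/d_o1 = -3.569.
d_o2 = 113 − (151.7) = -38.70 cm (virtual object).
f₂ = −5.06 cm (diverging).
Lens 2: 1/d_i2 = 1/(-5.06) − 1/(-38.70) = -0.1718, so d_i2 = -5.821 cm; m₂ = −d_i2/d_o2 = -0.1504.
m = m₁·m₂ = (-3.569)(-0.1504) = +0.537.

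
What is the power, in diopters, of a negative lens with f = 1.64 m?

P = -0.610 D

For a negative lens, f = −1.64 m.
P = 1/f = 1/(-1.64 m) = -0.610 D.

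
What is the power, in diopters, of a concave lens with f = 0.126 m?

For a concave lens, f = −0.126 m.
P = 1/f = 1/(-0.126 m) = -7.94 D.

P = -7.94 D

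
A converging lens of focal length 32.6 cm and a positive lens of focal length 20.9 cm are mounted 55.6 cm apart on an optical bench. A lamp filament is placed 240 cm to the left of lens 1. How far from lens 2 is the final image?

Lens 1: 1/d_i1 = 1/f₁ − 1/d_o1 = 1/(32.6) − 1/(240) = 0.02651, so d_i1 = 37.72 cm.
The intermediate image is 37.72 cm to the right of lens 1, which is 55.6 − (37.72) = 17.88 cm to the left of lens 2, so d_o2 = +17.88 cm.
Lens 2: 1/d_i2 = 1/f₂ − 1/d_o2 = 1/(20.9) − 1/(17.88) = -0.008082, so d_i2 = -124 cm.
The final image is virtual, 124 cm to the left of lens 2 (overall magnification ≈ -1.1).

124 cm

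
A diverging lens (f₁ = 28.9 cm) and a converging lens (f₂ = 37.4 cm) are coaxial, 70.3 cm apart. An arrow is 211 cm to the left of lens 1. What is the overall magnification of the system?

f₁ = −28.9 cm (diverging).
Lens 1: 1/d_i1 = 1/(-28.9) − 1/(211) = -0.03934, so d_i1 = -25.42 cm; m₁ = −d_i1/d_o1 = +0.1205.
d_o2 = 70.3 − (-25.42) = 95.72 cm.
Lens 2: 1/d_i2 = 1/(37.4) − 1/(95.72) = 0.01629, so d_i2 = 61.38 cm; m₂ = −d_i2/d_o2 = -0.6413.
m = m₁·m₂ = (+0.1205)(-0.6413) = -0.0773.

m = -0.0773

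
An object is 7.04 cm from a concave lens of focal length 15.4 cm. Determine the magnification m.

For a concave lens, f = -15.4 cm.
1/d_i = 1/f − 1/d_o = 1/(-15.40) − 1/(7.04) = -0.2070, so d_i = -4.831 cm.
m = −d_i/d_o = −(-4.831)/(7.04) = +0.686.
The image is virtual, upright and reduced, on the same side as the object.

m = +0.686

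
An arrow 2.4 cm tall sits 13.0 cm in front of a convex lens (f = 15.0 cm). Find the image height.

1/d_i = 1/f − 1/d_o = 1/(15.00) − 1/(13.0) = -0.01026, so d_i = -97.50 cm.
m = −d_i/d_o = +7.500.
|h_i| = |m|·h_o = 7.500 × 2.4 = 18.0 cm. The image is virtual, upright and enlarged, on the same side as the object.

18.0 cm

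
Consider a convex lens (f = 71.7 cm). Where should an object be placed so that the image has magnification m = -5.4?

m = −d_i/d_o ⇒ d_i = −m·d_o.
1/f = 1/d_o + 1/d_i = 1/d_o − 1/(m·d_o) = (1 − 1/m)/d_o, so d_o = f(1 − 1/m) = (71.70)(1 − 1/(-5.4)) = 85.0 cm.

85.0 cm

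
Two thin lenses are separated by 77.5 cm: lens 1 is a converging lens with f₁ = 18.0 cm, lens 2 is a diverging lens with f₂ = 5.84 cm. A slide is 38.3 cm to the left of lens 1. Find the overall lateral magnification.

Lens 1: 1/d_i1 = 1/(18.0) − 1/(38.3) = 0.02945, so d_i1 = 33.96 cm; m₁ = −d_i1/d_o1 = -0.8867.
d_o2 = 77.5 − (33.96) = 43.54 cm.
f₂ = −5.84 cm (diverging).
Lens 2: 1/d_i2 = 1/(-5.84) − 1/(43.54) = -0.1942, so d_i2 = -5.149 cm; m₂ = −d_i2/d_o2 = +0.1183.
m = m₁·m₂ = (-0.8867)(+0.1183) = -0.105.

m = -0.105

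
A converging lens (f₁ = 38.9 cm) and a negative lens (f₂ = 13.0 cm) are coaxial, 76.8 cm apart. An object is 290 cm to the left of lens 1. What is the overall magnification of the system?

m = -0.0449

Lens 1: 1/d_i1 = 1/(38.9) − 1/(290) = 0.02226, so d_i1 = 44.93 cm; m₁ = −d_i1/d_o1 = -0.1549.
d_o2 = 76.8 − (44.93) = 31.87 cm.
f₂ = −13.0 cm (diverging).
Lens 2: 1/d_i2 = 1/(-13.0) − 1/(31.87) = -0.1083, so d_i2 = -9.234 cm; m₂ = −d_i2/d_o2 = +0.2897.
m = m₁·m₂ = (-0.1549)(+0.2897) = -0.0449.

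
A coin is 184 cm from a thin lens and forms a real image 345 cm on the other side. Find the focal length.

Real image ⇒ d_i = +345 cm.
1/f = 1/d_o + 1/d_i = 1/(184) + 1/(345) = 0.008333, so f = 120 cm.
Since f is positive, the thin lens is converging.

f = 120 cm (converging)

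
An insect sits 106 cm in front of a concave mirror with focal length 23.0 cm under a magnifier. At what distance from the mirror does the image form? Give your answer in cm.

29.4 cm

Mirror equation: 1/d_i = 1/f − 1/d_o = 1/(23.00) − 1/(106) = 0.04348 − 0.009434 = 0.03404, so d_i = 29.4 cm.
The image is real, inverted and reduced, in front of the mirror.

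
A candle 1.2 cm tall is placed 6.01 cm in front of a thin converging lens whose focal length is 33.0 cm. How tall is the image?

1.47 cm

1/d_i = 1/f − 1/d_o = 1/(33.00) − 1/(6.01) = -0.1361, so d_i = -7.348 cm.
m = −d_i/d_o = +1.223.
|h_i| = |m|·h_o = 1.223 × 1.2 = 1.47 cm. The image is virtual, upright and enlarged, on the same side as the object.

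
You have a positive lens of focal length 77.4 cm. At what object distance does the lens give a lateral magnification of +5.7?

m = −d_i/d_o ⇒ d_i = −m·d_o.
1/f = 1/d_o + 1/d_i = 1/d_o − 1/(m·d_o) = (1 − 1/m)/d_o, so d_o = f(1 − 1/m) = (77.40)(1 − 1/(+5.7)) = 63.8 cm.

63.8 cm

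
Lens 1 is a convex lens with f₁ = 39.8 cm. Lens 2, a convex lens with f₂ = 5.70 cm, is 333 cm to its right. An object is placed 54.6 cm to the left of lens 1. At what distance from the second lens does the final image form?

5.88 cm

Lens 1: 1/d_i1 = 1/f₁ − 1/d_o1 = 1/(39.8) − 1/(54.6) = 0.006811, so d_i1 = 146.8 cm.
The intermediate image is 146.8 cm to the right of lens 1, which is 333 − (146.8) = 186.2 cm to the left of lens 2, so d_o2 = +186.2 cm.
Lens 2: 1/d_i2 = 1/f₂ − 1/d_o2 = 1/(5.70) − 1/(186.2) = 0.1701, so d_i2 = 5.88 cm.
The final image is real, 5.88 cm to the right of lens 2 (overall magnification ≈ 0.085).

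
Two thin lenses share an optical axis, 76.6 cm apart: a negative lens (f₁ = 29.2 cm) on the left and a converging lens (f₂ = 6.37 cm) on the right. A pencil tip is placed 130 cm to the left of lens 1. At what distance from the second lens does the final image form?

6.80 cm

Lens 1 is diverging, so f₁ = −29.2 cm.
Lens 1: 1/d_i1 = 1/f₁ − 1/d_o1 = 1/(-29.2) − 1/(130) = -0.04194, so d_i1 = -23.84 cm.
The intermediate image is 23.84 cm to the left of lens 1 (virtual), which is 76.6 − (-23.84) = 100.4 cm to the left of lens 2, so d_o2 = +100.4 cm.
Lens 2: 1/d_i2 = 1/f₂ − 1/d_o2 = 1/(6.37) − 1/(100.4) = 0.1470, so d_i2 = 6.80 cm.
The final image is real, 6.80 cm to the right of lens 2 (overall magnification ≈ -0.012).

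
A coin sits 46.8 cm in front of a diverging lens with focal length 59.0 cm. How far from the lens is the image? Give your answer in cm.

26.1 cm

For a diverging lens, f = -59.0 cm.
Thin-lens equation: 1/q = 1/f − 1/p = 1/(-59.00) − 1/(46.8) = -0.01695 − 0.02137 = -0.03832, so q = -26.1 cm.
The image is virtual, upright and reduced, on the same side as the object.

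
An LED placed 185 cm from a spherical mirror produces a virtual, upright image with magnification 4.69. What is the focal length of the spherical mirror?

m = −d_i/d_o ⇒ d_i = −m·d_o = −(+4.69)·(185) = -867.7 cm.
1/f = 1/d_o + 1/d_i = 1/(185) + 1/(-867.7) = 0.004253, so f = 235 cm.
Since f is positive, the spherical mirror is concave.

f = 235 cm (concave)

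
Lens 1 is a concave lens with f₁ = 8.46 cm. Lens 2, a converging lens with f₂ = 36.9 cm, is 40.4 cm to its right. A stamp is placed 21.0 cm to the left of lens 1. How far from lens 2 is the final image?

180 cm

Lens 1 is diverging, so f₁ = −8.46 cm.
Lens 1: 1/d_i1 = 1/f₁ − 1/d_o1 = 1/(-8.46) − 1/(21.0) = -0.1658, so d_i1 = -6.031 cm.
The intermediate image is 6.031 cm to the left of lens 1 (virtual), which is 40.4 − (-6.031) = 46.43 cm to the left of lens 2, so d_o2 = +46.43 cm.
Lens 2: 1/d_i2 = 1/f₂ − 1/d_o2 = 1/(36.9) − 1/(46.43) = 0.005562, so d_i2 = 180 cm.
The final image is real, 180 cm to the right of lens 2 (overall magnification ≈ -1.1).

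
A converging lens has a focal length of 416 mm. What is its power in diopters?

P = +2.40 D

f = 41.6 cm = 0.416 m.
P = 1/f = 1/(0.416 m) = +2.40 D.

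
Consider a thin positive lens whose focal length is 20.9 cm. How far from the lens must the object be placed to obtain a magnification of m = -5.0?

m = −d_i/d_o ⇒ d_i = −m·d_o.
1/f = 1/d_o + 1/d_i = 1/d_o − 1/(m·d_o) = (1 − 1/m)/d_o, so d_o = f(1 − 1/m) = (20.90)(1 − 1/(-5.0)) = 25.1 cm.

25.1 cm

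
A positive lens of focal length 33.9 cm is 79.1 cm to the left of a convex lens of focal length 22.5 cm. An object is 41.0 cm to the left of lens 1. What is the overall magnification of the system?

Lens 1: 1/d_i1 = 1/(33.9) − 1/(41.0) = 0.005108, so d_i1 = 195.8 cm; m₁ = −d_i1/d_o1 = -4.776.
d_o2 = 79.1 − (195.8) = -116.7 cm (virtual object).
Lens 2: 1/d_i2 = 1/(22.5) − 1/(-116.7) = 0.05301, so d_i2 = 18.86 cm; m₂ = −d_i2/d_o2 = +0.1616.
m = m₁·m₂ = (-4.776)(+0.1616) = -0.772.

m = -0.772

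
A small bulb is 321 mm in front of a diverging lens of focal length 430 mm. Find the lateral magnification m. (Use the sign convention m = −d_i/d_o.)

m = +0.573

For a diverging lens, f = -430 mm.
1/d_i = 1/f − 1/d_o = 1/(-430.0) − 1/(321) = -0.005441, so d_i = -183.8 mm.
m = −d_i/d_o = −(-183.8)/(321) = +0.573.
The image is virtual, upright and reduced, on the same side as the object.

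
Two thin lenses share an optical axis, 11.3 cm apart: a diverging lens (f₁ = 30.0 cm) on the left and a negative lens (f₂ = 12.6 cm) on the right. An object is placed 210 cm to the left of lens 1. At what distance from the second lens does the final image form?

9.43 cm

Lens 1 is diverging, so f₁ = −30.0 cm.
Lens 1: 1/d_i1 = 1/f₁ − 1/d_o1 = 1/(-30.0) − 1/(210) = -0.03810, so d_i1 = -26.25 cm.
The intermediate image is 26.25 cm to the left of lens 1 (virtual), which is 11.3 − (-26.25) = 37.55 cm to the left of lens 2, so d_o2 = +37.55 cm.
Lens 2 is diverging, so f₂ = −12.6 cm.
Lens 2: 1/d_i2 = 1/f₂ − 1/d_o2 = 1/(-12.6) − 1/(37.55) = -0.1060, so d_i2 = -9.43 cm.
The final image is virtual, 9.43 cm to the left of lens 2 (overall magnification ≈ 0.031).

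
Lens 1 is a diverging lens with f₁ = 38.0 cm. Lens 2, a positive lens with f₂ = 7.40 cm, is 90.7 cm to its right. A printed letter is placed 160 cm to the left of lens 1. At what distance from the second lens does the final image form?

7.88 cm

Lens 1 is diverging, so f₁ = −38.0 cm.
Lens 1: 1/d_i1 = 1/f₁ − 1/d_o1 = 1/(-38.0) − 1/(160) = -0.03257, so d_i1 = -30.71 cm.
The intermediate image is 30.71 cm to the left of lens 1 (virtual), which is 90.7 − (-30.71) = 121.4 cm to the left of lens 2, so d_o2 = +121.4 cm.
Lens 2: 1/d_i2 = 1/f₂ − 1/d_o2 = 1/(7.40) − 1/(121.4) = 0.1269, so d_i2 = 7.88 cm.
The final image is real, 7.88 cm to the right of lens 2 (overall magnification ≈ -0.012).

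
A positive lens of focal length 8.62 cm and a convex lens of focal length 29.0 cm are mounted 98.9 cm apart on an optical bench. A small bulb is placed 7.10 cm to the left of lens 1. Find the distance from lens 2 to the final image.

Lens 1: 1/d_i1 = 1/f₁ − 1/d_o1 = 1/(8.62) − 1/(7.10) = -0.02484, so d_i1 = -40.26 cm.
The intermediate image is 40.26 cm to the left of lens 1 (virtual), which is 98.9 − (-40.26) = 139.2 cm to the left of lens 2, so d_o2 = +139.2 cm.
Lens 2: 1/d_i2 = 1/f₂ − 1/d_o2 = 1/(29.0) − 1/(139.2) = 0.02730, so d_i2 = 36.6 cm.
The final image is real, 36.6 cm to the right of lens 2 (overall magnification ≈ -1.5).

36.6 cm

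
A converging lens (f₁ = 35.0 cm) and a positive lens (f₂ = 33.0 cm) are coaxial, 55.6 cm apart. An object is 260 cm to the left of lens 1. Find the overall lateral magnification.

Lens 1: 1/d_i1 = 1/(35.0) − 1/(260) = 0.02473, so d_i1 = 40.44 cm; m₁ = −d_i1/d_o1 = -0.1555.
d_o2 = 55.6 − (40.44) = 15.16 cm.
Lens 2: 1/d_i2 = 1/(33.0) − 1/(15.16) = -0.03566, so d_i2 = -28.04 cm; m₂ = −d_i2/d_o2 = +1.850.
m = m₁·m₂ = (-0.1555)(+1.850) = -0.288.

m = -0.288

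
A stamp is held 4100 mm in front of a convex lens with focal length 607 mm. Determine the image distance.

712 mm

Lens equation: 1/s_i = 1/f − 1/s_o = 1/(607.0) − 1/(4100) = 0.001647 − 0.0002439 = 0.001404, so s_i = 712 mm.
The image is real, inverted and reduced, on the far side of the lens.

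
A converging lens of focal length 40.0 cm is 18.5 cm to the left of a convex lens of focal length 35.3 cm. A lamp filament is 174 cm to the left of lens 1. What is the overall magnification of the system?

m = -0.153

Lens 1: 1/d_i1 = 1/(40.0) − 1/(174) = 0.01925, so d_i1 = 51.94 cm; m₁ = −d_i1/d_o1 = -0.2985.
d_o2 = 18.5 − (51.94) = -33.44 cm (virtual object).
Lens 2: 1/d_i2 = 1/(35.3) − 1/(-33.44) = 0.05823, so d_i2 = 17.17 cm; m₂ = −d_i2/d_o2 = +0.5135.
m = m₁·m₂ = (-0.2985)(+0.5135) = -0.153.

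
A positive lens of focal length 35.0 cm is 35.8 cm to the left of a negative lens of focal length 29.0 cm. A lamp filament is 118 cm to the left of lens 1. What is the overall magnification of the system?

Lens 1: 1/d_i1 = 1/(35.0) − 1/(118) = 0.02010, so d_i1 = 49.76 cm; m₁ = −d_i1/d_o1 = -0.4217.
d_o2 = 35.8 − (49.76) = -13.96 cm (virtual object).
f₂ = −29.0 cm (diverging).
Lens 2: 1/d_i2 = 1/(-29.0) − 1/(-13.96) = 0.03715, so d_i2 = 26.92 cm; m₂ = −d_i2/d_o2 = +1.928.
m = m₁·m₂ = (-0.4217)(+1.928) = -0.813.

m = -0.813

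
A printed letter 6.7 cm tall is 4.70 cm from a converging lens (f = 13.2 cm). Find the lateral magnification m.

1/d_i = 1/f − 1/d_o = 1/(13.20) − 1/(4.70) = -0.1370, so d_i = -7.299 cm.
m = −d_i/d_o = −(-7.299)/(4.70) = +1.55.
The image is virtual, upright and enlarged, on the same side as the object.

m = +1.55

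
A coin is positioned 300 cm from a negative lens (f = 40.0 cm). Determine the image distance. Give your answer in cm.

35.3 cm

For a negative lens, f = -40.0 cm.
Thin-lens equation: 1/s_i = 1/f − 1/s_o = 1/(-40.00) − 1/(300) = -0.02500 − 0.003333 = -0.02833, so s_i = -35.3 cm.
The image is virtual, upright and reduced, on the same side as the object.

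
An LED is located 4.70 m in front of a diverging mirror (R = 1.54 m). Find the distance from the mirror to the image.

f = R/2 = 1.54/2 = 0.7700 m; for a diverging mirror, f = -0.7700 m.
Mirror equation: 1/s_i = 1/f − 1/s_o = 1/(-0.7700) − 1/(4.70) = -1.299 − 0.2128 = -1.511, so s_i = -0.662 m.
The image is virtual, upright and reduced, behind the mirror.

0.662 m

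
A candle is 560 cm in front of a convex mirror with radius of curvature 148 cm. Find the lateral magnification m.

f = R/2 = 148/2 = 74.00 cm; for a convex mirror, f = -74.00 cm.
1/d_i = 1/f − 1/d_o = 1/(-74.00) − 1/(560) = -0.01530, so d_i = -65.36 cm.
m = −d_i/d_o = −(-65.36)/(560) = +0.117.
The image is virtual, upright and reduced, behind the mirror.

m = +0.117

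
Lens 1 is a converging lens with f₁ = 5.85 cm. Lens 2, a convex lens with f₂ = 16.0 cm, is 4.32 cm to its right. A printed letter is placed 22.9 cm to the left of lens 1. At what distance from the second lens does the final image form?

Lens 1: 1/d_i1 = 1/f₁ − 1/d_o1 = 1/(5.85) − 1/(22.9) = 0.1273, so d_i1 = 7.857 cm.
The intermediate image is 7.857 cm to the right of lens 1, which lies 3.537 cm to the right of lens 2 — a virtual object — so d_o2 = −3.537 cm.
Lens 2: 1/d_i2 = 1/f₂ − 1/d_o2 = 1/(16.0) − 1/(-3.537) = 0.3452, so d_i2 = 2.90 cm.
The final image is real, 2.90 cm to the right of lens 2 (overall magnification ≈ -0.28).

2.90 cm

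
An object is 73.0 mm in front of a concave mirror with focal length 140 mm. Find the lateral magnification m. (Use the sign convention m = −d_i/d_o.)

1/d_i = 1/f − 1/d_o = 1/(140.0) − 1/(73.0) = -0.006556, so d_i = -152.5 mm.
m = −d_i/d_o = −(-152.5)/(73.0) = +2.09.
The image is virtual, upright and enlarged, behind the mirror.

m = +2.09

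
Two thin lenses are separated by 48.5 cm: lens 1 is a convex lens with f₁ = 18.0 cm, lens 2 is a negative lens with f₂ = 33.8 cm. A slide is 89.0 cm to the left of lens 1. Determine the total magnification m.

Lens 1: 1/d_i1 = 1/(18.0) − 1/(89.0) = 0.04432, so d_i1 = 22.56 cm; m₁ = −d_i1/d_o1 = -0.2535.
d_o2 = 48.5 − (22.56) = 25.94 cm.
f₂ = −33.8 cm (diverging).
Lens 2: 1/d_i2 = 1/(-33.8) − 1/(25.94) = -0.06814, so d_i2 = -14.68 cm; m₂ = −d_i2/d_o2 = +0.5658.
m = m₁·m₂ = (-0.2535)(+0.5658) = -0.143.

m = -0.143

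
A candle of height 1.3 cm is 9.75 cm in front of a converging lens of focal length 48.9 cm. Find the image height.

1/d_i = 1/f − 1/d_o = 1/(48.90) − 1/(9.75) = -0.08211, so d_i = -12.18 cm.
m = −d_i/d_o = +1.249.
|h_i| = |m|·h_o = 1.249 × 1.3 = 1.62 cm. The image is virtual, upright and enlarged, on the same side as the object.

1.62 cm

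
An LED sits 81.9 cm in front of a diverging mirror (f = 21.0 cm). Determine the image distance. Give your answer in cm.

16.7 cm

For a diverging mirror, f = -21.0 cm.
Mirror equation: 1/v = 1/f − 1/u = 1/(-21.00) − 1/(81.9) = -0.04762 − 0.01221 = -0.05983, so v = -16.7 cm.
The image is virtual, upright and reduced, behind the mirror.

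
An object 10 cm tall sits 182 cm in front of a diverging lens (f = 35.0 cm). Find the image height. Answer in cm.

1.61 cm

For a diverging lens, f = -35.0 cm.
1/d_i = 1/f − 1/d_o = 1/(-35.00) − 1/(182) = -0.03407, so d_i = -29.35 cm.
m = −d_i/d_o = +0.1613.
|h_i| = |m|·h_o = 0.1613 × 10 = 1.61 cm. The image is virtual, upright and reduced, on the same side as the object.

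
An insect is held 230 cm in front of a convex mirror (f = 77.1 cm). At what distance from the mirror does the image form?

For a convex mirror, f = -77.1 cm.
Mirror equation: 1/d_i = 1/f − 1/d_o = 1/(-77.10) − 1/(230) = -0.01297 − 0.004348 = -0.01732, so d_i = -57.7 cm.
The image is virtual, upright and reduced, behind the mirror.

57.7 cm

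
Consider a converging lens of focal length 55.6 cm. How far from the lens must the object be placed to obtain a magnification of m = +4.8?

m = −d_i/d_o ⇒ d_i = −m·d_o.
1/f = 1/d_o + 1/d_i = 1/d_o − 1/(m·d_o) = (1 − 1/m)/d_o, so d_o = f(1 − 1/m) = (55.60)(1 − 1/(+4.8)) = 44.0 cm.

44.0 cm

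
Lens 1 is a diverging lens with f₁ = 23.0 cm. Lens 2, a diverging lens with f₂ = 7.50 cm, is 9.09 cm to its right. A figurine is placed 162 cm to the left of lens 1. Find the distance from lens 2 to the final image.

5.97 cm

Lens 1 is diverging, so f₁ = −23.0 cm.
Lens 1: 1/d_i1 = 1/f₁ − 1/d_o1 = 1/(-23.0) − 1/(162) = -0.04965, so d_i1 = -20.14 cm.
The intermediate image is 20.14 cm to the left of lens 1 (virtual), which is 9.09 − (-20.14) = 29.23 cm to the left of lens 2, so d_o2 = +29.23 cm.
Lens 2 is diverging, so f₂ = −7.50 cm.
Lens 2: 1/d_i2 = 1/f₂ − 1/d_o2 = 1/(-7.50) − 1/(29.23) = -0.1675, so d_i2 = -5.97 cm.
The final image is virtual, 5.97 cm to the left of lens 2 (overall magnification ≈ 0.025).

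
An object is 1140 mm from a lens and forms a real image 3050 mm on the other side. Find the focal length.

f = 830 mm (converging)

Real image ⇒ d_i = +3050 mm.
1/f = 1/d_o + 1/d_i = 1/(1140) + 1/(3050) = 0.001205, so f = 830 mm.
Since f is positive, the lens is converging.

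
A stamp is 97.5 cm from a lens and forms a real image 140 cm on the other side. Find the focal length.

f = 57.5 cm (converging)

Real image ⇒ d_i = +140 cm.
1/f = 1/d_o + 1/d_i = 1/(97.5) + 1/(140) = 0.01740, so f = 57.5 cm.
Since f is positive, the lens is converging.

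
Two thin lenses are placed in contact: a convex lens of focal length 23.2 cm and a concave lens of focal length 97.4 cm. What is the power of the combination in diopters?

P = +3.28 D

P₁ = 1/f₁ = 1/(0.232 m) = +4.310 D; P₂ = 1/f₂ = 1/(-0.974 m) = -1.027 D.
For thin lenses in contact, P = P₁ + P₂ = (+4.310) + (-1.027) = +3.28 D.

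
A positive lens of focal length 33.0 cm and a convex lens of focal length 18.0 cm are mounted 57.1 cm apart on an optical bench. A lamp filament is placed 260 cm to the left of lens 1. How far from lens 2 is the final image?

Lens 1: 1/d_i1 = 1/f₁ − 1/d_o1 = 1/(33.0) − 1/(260) = 0.02646, so d_i1 = 37.80 cm.
The intermediate image is 37.80 cm to the right of lens 1, which is 57.1 − (37.80) = 19.30 cm to the left of lens 2, so d_o2 = +19.30 cm.
Lens 2: 1/d_i2 = 1/f₂ − 1/d_o2 = 1/(18.0) − 1/(19.30) = 0.003742, so d_i2 = 267 cm.
The final image is real, 267 cm to the right of lens 2 (overall magnification ≈ 2.0).

267 cm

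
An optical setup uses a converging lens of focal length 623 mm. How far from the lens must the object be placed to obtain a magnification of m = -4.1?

m = −d_i/d_o ⇒ d_i = −m·d_o.
1/f = 1/d_o + 1/d_i = 1/d_o − 1/(m·d_o) = (1 − 1/m)/d_o, so d_o = f(1 − 1/m) = (623.0)(1 − 1/(-4.1)) = 775 mm.

775 mm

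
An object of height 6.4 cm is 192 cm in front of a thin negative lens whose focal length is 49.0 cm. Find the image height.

1.30 cm

For a negative lens, f = -49.0 cm.
1/d_i = 1/f − 1/d_o = 1/(-49.00) − 1/(192) = -0.02562, so d_i = -39.04 cm.
m = −d_i/d_o = +0.2033.
|h_i| = |m|·h_o = 0.2033 × 6.4 = 1.30 cm. The image is virtual, upright and reduced, on the same side as the object.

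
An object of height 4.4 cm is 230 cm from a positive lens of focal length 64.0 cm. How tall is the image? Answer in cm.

1/d_i = 1/f − 1/d_o = 1/(64.00) − 1/(230) = 0.01128, so d_i = 88.67 cm.
m = −d_i/d_o = -0.3855.
|h_i| = |m|·h_o = 0.3855 × 4.4 = 1.70 cm. The image is real, inverted and reduced, on the far side of the lens.

1.70 cm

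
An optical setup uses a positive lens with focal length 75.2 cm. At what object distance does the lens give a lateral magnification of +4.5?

m = −d_i/d_o ⇒ d_i = −m·d_o.
1/f = 1/d_o + 1/d_i = 1/d_o − 1/(m·d_o) = (1 − 1/m)/d_o, so d_o = f(1 − 1/m) = (75.20)(1 − 1/(+4.5)) = 58.5 cm.

58.5 cm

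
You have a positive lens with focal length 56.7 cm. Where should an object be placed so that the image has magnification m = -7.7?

64.1 cm

m = −d_i/d_o ⇒ d_i = −m·d_o.
1/f = 1/d_o + 1/d_i = 1/d_o − 1/(m·d_o) = (1 − 1/m)/d_o, so d_o = f(1 − 1/m) = (56.70)(1 − 1/(-7.7)) = 64.1 cm.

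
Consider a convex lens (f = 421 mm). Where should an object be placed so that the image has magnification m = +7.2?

363 mm

m = −d_i/d_o ⇒ d_i = −m·d_o.
1/f = 1/d_o + 1/d_i = 1/d_o − 1/(m·d_o) = (1 − 1/m)/d_o, so d_o = f(1 − 1/m) = (421.0)(1 − 1/(+7.2)) = 363 mm.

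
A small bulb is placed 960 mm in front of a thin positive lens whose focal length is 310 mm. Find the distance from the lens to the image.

458 mm

Thin-lens equation: 1/s_i = 1/f − 1/s_o = 1/(310.0) − 1/(960) = 0.003226 − 0.001042 = 0.002184, so s_i = 458 mm.
The image is real, inverted and reduced, on the far side of the lens.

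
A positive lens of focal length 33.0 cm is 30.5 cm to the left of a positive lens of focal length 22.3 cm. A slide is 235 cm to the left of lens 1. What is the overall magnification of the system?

Lens 1: 1/d_i1 = 1/(33.0) − 1/(235) = 0.02605, so d_i1 = 38.39 cm; m₁ = −d_i1/d_o1 = -0.1634.
d_o2 = 30.5 − (38.39) = -7.890 cm (virtual object).
Lens 2: 1/d_i2 = 1/(22.3) − 1/(-7.890) = 0.1716, so d_i2 = 5.828 cm; m₂ = −d_i2/d_o2 = +0.7387.
m = m₁·m₂ = (-0.1634)(+0.7387) = -0.121.

m = -0.121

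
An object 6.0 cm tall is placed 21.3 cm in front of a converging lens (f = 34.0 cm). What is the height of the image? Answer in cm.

16.1 cm

1/d_i = 1/f − 1/d_o = 1/(34.00) − 1/(21.3) = -0.01754, so d_i = -57.02 cm.
m = −d_i/d_o = +2.677.
|h_i| = |m|·h_o = 2.677 × 6.0 = 16.1 cm. The image is virtual, upright and enlarged, on the same side as the object.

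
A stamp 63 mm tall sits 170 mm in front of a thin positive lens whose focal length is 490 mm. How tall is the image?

96.5 mm

1/d_i = 1/f − 1/d_o = 1/(490.0) − 1/(170) = -0.003842, so d_i = -260.3 mm.
m = −d_i/d_o = +1.531.
|h_i| = |m|·h_o = 1.531 × 63 = 96.5 mm. The image is virtual, upright and enlarged, on the same side as the object.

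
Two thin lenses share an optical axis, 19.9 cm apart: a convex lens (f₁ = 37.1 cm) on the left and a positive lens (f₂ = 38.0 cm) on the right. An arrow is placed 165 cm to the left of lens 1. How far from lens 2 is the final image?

16.1 cm

Lens 1: 1/d_i1 = 1/f₁ − 1/d_o1 = 1/(37.1) − 1/(165) = 0.02089, so d_i1 = 47.86 cm.
The intermediate image is 47.86 cm to the right of lens 1, which lies 27.96 cm to the right of lens 2 — a virtual object — so d_o2 = −27.96 cm.
Lens 2: 1/d_i2 = 1/f₂ − 1/d_o2 = 1/(38.0) − 1/(-27.96) = 0.06208, so d_i2 = 16.1 cm.
The final image is real, 16.1 cm to the right of lens 2 (overall magnification ≈ -0.17).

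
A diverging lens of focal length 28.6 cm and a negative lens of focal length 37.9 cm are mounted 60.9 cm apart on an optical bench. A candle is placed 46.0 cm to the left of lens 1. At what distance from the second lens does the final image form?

Lens 1 is diverging, so f₁ = −28.6 cm.
Lens 1: 1/d_i1 = 1/f₁ − 1/d_o1 = 1/(-28.6) − 1/(46.0) = -0.05670, so d_i1 = -17.64 cm.
The intermediate image is 17.64 cm to the left of lens 1 (virtual), which is 60.9 − (-17.64) = 78.54 cm to the left of lens 2, so d_o2 = +78.54 cm.
Lens 2 is diverging, so f₂ = −37.9 cm.
Lens 2: 1/d_i2 = 1/f₂ − 1/d_o2 = 1/(-37.9) − 1/(78.54) = -0.03912, so d_i2 = -25.6 cm.
The final image is virtual, 25.6 cm to the left of lens 2 (overall magnification ≈ 0.12).

25.6 cm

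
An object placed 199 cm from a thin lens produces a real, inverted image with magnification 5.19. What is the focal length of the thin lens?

f = 167 cm (converging)

m = −d_i/d_o ⇒ d_i = −m·d_o = −(-5.19)·(199) = 1033 cm.
1/f = 1/d_o + 1/d_i = 1/(199) + 1/(1033) = 0.005993, so f = 167 cm.
Since f is positive, the thin lens is converging.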